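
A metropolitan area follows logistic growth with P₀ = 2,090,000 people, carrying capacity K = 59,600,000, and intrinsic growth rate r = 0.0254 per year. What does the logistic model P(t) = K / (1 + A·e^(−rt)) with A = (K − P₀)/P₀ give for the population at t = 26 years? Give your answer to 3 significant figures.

A = (59600000 − 2090000)/2090000 = 27.51675
P(26) = 59600000 / (1 + 27.51675·e^(−0.0254·26)) = 59600000 / (1 + 27.51675·0.516645)
= 59600000 / 15.21638 ≈ 3916831.88

≈ 3,920,000 people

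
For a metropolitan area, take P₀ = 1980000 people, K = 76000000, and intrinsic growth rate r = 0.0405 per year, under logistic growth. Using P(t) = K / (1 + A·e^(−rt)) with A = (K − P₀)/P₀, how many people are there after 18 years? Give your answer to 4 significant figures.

A = (76000000 − 1980000)/1980000 = 37.38384
P(18) = 76000000 / (1 + 37.38384·e^(−0.0405·18)) = 76000000 / (1 + 37.38384·0.482391)
= 76000000 / 19.03363 ≈ 3992932

≈ 3,993,000 people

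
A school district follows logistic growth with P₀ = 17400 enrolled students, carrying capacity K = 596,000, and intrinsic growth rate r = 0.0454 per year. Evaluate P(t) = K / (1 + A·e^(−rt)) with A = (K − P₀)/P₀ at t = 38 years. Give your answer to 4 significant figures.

≈ 86,080 enrolled students

A = (596000 − 17400)/17400 = 33.25287
P(38) = 596000 / (1 + 33.25287·e^(−0.0454·38)) = 596000 / (1 + 33.25287·0.178137)
= 596000 / 6.92358 ≈ 86082.62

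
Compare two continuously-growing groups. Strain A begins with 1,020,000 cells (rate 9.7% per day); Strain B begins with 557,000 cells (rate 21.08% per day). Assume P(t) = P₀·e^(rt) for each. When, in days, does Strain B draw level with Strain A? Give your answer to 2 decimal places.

1020000·e^(0.097t) = 557000·e^(0.2108t)
1020000/557000 = e^((0.2108 − 0.097)t) → ln(1.83124) = 0.1138·t
t = 0.60499 / 0.1138

t ≈ 5.32 days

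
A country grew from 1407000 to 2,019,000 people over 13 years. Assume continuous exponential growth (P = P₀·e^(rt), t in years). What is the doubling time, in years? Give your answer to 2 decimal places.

doubling time ≈ 24.95 years

r = ln(2019000/1407000) / 13 = ln(1.43497) / 13 ≈ 0.02778 per year
doubling time = ln 2 / |r| = 0.69315 / 0.02778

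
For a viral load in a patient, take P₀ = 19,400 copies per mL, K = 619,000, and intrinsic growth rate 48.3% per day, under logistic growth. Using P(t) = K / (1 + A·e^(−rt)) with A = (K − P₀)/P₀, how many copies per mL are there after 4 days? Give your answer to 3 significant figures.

≈ 113,000 copies per mL

A = (619000 − 19400)/19400 = 30.90722
P(4) = 619000 / (1 + 30.90722·e^(−0.483·4)) = 619000 / (1 + 30.90722·0.144858)
= 619000 / 5.47716 ≈ 113014.7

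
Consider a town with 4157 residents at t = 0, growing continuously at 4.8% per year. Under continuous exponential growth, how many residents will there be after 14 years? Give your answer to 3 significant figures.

≈ 8,140 residents

P(14) = 4157 · e^(0.048·14) = 4157 · e^(0.672)
= 4157 · 1.95815 ≈ 8140.03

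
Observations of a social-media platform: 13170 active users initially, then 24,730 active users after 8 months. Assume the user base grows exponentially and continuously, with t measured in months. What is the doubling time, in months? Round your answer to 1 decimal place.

r = ln(24730/13170) / 8 = ln(1.87775) / 8 ≈ 0.078759 per month
doubling time = ln 2 / |r| = 0.69315 / 0.078759

doubling time ≈ 8.8 months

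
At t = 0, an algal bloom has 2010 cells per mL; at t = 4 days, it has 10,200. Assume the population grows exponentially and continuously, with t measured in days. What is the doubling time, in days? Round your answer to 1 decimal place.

r = ln(10200/2010) / 4 = ln(5.07463) / 4 ≈ 0.406063 per day
doubling time = ln 2 / |r| = 0.69315 / 0.406063

doubling time ≈ 1.7 days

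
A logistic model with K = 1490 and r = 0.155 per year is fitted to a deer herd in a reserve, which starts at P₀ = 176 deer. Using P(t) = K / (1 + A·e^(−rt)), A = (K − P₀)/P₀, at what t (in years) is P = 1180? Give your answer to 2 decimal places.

t ≈ 21.59 years

A = (1490 − 176)/176 = 7.46591
1180 = 1490/(1 + 7.46591·e^(−0.155t)) → 1 + 7.46591·e^(−0.155t) = 1.26271
e^(−0.155t) = 0.035188 → t = ln(28.41862)/0.155 = 3.34704/0.155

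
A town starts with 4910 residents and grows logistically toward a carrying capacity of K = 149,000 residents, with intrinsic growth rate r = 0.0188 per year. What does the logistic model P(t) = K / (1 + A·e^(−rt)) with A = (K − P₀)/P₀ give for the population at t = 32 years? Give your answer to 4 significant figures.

≈ 8,724 residents

A = (149000 − 4910)/4910 = 29.34623
P(32) = 149000 / (1 + 29.34623·e^(−0.0188·32)) = 149000 / (1 + 29.34623·0.547934)
= 149000 / 17.07981 ≈ 8723.75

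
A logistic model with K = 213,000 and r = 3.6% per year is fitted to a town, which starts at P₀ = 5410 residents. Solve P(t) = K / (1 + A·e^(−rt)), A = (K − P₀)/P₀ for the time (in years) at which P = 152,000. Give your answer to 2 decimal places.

t ≈ 126.68 years

A = (213000 − 5410)/5410 = 38.37153
152000 = 213000/(1 + 38.37153·e^(−0.036t)) → 1 + 38.37153·e^(−0.036t) = 1.40132
e^(−0.036t) = 0.010459 → t = ln(95.61431)/0.036 = 4.56032/0.036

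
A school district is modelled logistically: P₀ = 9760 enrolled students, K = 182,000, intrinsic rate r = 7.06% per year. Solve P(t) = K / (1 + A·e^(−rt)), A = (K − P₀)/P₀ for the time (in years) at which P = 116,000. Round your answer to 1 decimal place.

t ≈ 48.6 years

A = (182000 − 9760)/9760 = 17.64754
116000 = 182000/(1 + 17.64754·e^(−0.0706t)) → 1 + 17.64754·e^(−0.0706t) = 1.56897
e^(−0.0706t) = 0.03224 → t = ln(31.01689)/0.0706 = 3.43453/0.0706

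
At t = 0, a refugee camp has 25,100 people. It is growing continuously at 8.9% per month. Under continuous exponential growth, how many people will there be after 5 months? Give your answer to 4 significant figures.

≈ 39,170 people

P(5) = 25100 · e^(0.089·5) = 25100 · e^(0.445)
= 25100 · 1.56049 ≈ 39168.3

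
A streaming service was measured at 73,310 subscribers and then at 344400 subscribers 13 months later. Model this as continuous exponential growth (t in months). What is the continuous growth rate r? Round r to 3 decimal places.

r ≈ 0.119 per month

344400 = 73310 · e^(r·13)
e^(13r) = 344400/73310 = 4.69786
r = ln(4.69786) / 13 = 1.54711 / 13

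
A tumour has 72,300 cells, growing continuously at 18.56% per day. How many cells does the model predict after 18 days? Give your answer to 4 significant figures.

≈ 2,042,000 cells

P(18) = 72300 · e^(0.1856·18) = 72300 · e^(3.3408)
= 72300 · 28.24171 ≈ 2041875.71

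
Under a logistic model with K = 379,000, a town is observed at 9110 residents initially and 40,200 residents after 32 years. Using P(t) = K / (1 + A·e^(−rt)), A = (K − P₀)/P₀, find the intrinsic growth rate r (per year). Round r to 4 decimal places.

r ≈ 0.0491 per year

A = (379000 − 9110)/9110 = 40.60263
40200 = 379000/(1 + 40.60263·e^(−r·32)) → e^(−32r) = (9.42786 − 1)/40.60263 = 0.207569
r = −ln(0.207569)/32 = 1.57229/32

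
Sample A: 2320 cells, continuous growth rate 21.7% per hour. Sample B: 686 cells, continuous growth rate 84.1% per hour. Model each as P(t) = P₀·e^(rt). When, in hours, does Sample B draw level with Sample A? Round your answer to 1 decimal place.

2320·e^(0.217t) = 686·e^(0.841t)
2320/686 = e^((0.841 − 0.217)t) → ln(3.38192) = 0.624·t
t = 1.21844 / 0.624

t ≈ 2.0 hours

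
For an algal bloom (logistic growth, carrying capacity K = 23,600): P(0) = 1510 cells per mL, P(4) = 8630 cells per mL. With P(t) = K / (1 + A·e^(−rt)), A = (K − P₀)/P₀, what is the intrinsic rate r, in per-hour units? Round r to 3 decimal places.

A = (23600 − 1510)/1510 = 14.62914
8630 = 23600/(1 + 14.62914·e^(−r·4)) → e^(−4r) = (2.73465 − 1)/14.62914 = 0.118575
r = −ln(0.118575)/4 = 2.13221/4

r ≈ 0.533 per hour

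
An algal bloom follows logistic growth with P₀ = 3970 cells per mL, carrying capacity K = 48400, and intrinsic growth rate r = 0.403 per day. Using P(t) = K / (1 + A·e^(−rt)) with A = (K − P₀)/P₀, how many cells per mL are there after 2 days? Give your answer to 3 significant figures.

≈ 8,070 cells per mL

A = (48400 − 3970)/3970 = 11.19144
P(2) = 48400 / (1 + 11.19144·e^(−0.403·2)) = 48400 / (1 + 11.19144·0.446641)
= 48400 / 5.99855 ≈ 8068.61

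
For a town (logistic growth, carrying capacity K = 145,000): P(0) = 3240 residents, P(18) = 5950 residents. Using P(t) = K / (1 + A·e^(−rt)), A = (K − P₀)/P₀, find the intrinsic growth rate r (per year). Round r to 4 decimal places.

A = (145000 − 3240)/3240 = 43.75309
5950 = 145000/(1 + 43.75309·e^(−r·18)) → e^(−18r) = (24.36975 − 1)/43.75309 = 0.534128
r = −ln(0.534128)/18 = 0.62712/18

r ≈ 0.0348 per year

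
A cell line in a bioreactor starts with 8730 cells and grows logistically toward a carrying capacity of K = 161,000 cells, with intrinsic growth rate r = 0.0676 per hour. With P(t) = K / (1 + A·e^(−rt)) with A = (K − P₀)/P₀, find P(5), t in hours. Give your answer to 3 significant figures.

A = (161000 − 8730)/8730 = 17.44215
P(5) = 161000 / (1 + 17.44215·e^(−0.0676·5)) = 161000 / (1 + 17.44215·0.713195)
= 161000 / 13.43966 ≈ 11979.47

≈ 12,000 cells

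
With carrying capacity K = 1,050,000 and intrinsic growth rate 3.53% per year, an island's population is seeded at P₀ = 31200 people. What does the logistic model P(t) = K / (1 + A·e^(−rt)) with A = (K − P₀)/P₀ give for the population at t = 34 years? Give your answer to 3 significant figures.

A = (1050000 − 31200)/31200 = 32.65385
P(34) = 1050000 / (1 + 32.65385·e^(−0.0353·34)) = 1050000 / (1 + 32.65385·0.301134)
= 1050000 / 10.83318 ≈ 96924.43

≈ 96,900 people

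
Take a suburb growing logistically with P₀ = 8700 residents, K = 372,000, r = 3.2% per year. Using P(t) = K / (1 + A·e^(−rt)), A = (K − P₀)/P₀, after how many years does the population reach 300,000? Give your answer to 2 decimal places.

A = (372000 − 8700)/8700 = 41.75862
300000 = 372000/(1 + 41.75862·e^(−0.032t)) → 1 + 41.75862·e^(−0.032t) = 1.24
e^(−0.032t) = 0.005747 → t = ln(173.99425)/0.032 = 5.15902/0.032

t ≈ 161.22 years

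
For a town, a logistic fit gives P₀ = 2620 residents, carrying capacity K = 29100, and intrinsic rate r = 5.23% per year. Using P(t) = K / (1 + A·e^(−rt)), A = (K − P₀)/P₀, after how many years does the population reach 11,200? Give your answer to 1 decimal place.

A = (29100 − 2620)/2620 = 10.10687
11200 = 29100/(1 + 10.10687·e^(−0.0523t)) → 1 + 10.10687·e^(−0.0523t) = 2.59821
e^(−0.0523t) = 0.158131 → t = ln(6.32385)/0.0523 = 1.84433/0.0523

t ≈ 35.3 years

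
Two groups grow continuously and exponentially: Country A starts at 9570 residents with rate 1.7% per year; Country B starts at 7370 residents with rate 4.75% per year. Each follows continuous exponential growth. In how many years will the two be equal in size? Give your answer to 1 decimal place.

t ≈ 8.6 years

9570·e^(0.017t) = 7370·e^(0.0475t)
9570/7370 = e^((0.0475 − 0.017)t) → ln(1.29851) = 0.0305·t
t = 0.26122 / 0.0305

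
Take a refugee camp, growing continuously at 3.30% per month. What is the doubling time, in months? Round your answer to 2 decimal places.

doubling time ≈ 21.00 months

doubling time = ln(2) / |r| = 0.69315 / 0.033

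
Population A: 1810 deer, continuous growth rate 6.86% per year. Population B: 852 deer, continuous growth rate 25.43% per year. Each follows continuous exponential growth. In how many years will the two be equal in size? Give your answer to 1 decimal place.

t ≈ 4.1 years

1810·e^(0.0686t) = 852·e^(0.2543t)
1810/852 = e^((0.2543 − 0.0686)t) → ln(2.12441) = 0.1857·t
t = 0.7535 / 0.1857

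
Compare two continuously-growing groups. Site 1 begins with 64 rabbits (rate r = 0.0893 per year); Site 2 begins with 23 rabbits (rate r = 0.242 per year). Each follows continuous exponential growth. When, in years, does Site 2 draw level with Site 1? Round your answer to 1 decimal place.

t ≈ 6.7 years

64·e^(0.0893t) = 23·e^(0.242t)
64/23 = e^((0.242 − 0.0893)t) → ln(2.78261) = 0.1527·t
t = 1.02339 / 0.1527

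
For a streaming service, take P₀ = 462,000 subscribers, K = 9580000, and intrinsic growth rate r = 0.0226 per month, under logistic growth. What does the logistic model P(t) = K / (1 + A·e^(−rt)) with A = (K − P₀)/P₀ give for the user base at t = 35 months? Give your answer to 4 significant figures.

A = (9580000 − 462000)/462000 = 19.73593
P(35) = 9580000 / (1 + 19.73593·e^(−0.0226·35)) = 9580000 / (1 + 19.73593·0.453391)
= 9580000 / 9.9481 ≈ 962998.26

≈ 963,000 subscribers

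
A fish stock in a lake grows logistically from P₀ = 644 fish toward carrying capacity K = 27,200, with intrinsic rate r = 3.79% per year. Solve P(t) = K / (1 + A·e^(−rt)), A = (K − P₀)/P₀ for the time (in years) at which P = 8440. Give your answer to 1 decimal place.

t ≈ 77.1 years

A = (27200 − 644)/644 = 41.23602
8440 = 27200/(1 + 41.23602·e^(−0.0379t)) → 1 + 41.23602·e^(−0.0379t) = 3.22275
e^(−0.0379t) = 0.053903 → t = ln(18.55182)/0.0379 = 2.92057/0.0379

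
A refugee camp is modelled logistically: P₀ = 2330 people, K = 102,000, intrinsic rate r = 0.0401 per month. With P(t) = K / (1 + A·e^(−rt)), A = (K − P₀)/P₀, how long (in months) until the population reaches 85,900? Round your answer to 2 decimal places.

A = (102000 − 2330)/2330 = 42.77682
85900 = 102000/(1 + 42.77682·e^(−0.0401t)) → 1 + 42.77682·e^(−0.0401t) = 1.18743
e^(−0.0401t) = 0.004382 → t = ln(228.23163)/0.0401 = 5.43036/0.0401

t ≈ 135.42 months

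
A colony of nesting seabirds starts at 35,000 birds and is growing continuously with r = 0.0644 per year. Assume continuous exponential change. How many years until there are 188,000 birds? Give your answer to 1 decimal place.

188000 = 35000 · e^(0.0644·t)
t = ln(188000/35000) / 0.0644 = ln(5.37143) / 0.0644 = 1.68109 / 0.0644

t ≈ 26.1 years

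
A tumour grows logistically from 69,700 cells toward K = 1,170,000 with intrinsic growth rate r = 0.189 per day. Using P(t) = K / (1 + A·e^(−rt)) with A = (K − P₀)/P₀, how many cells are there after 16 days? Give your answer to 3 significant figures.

A = (1170000 − 69700)/69700 = 15.78623
P(16) = 1170000 / (1 + 15.78623·e^(−0.189·16)) = 1170000 / (1 + 15.78623·0.048606)
= 1170000 / 1.76731 ≈ 662022.44

≈ 662,000 cells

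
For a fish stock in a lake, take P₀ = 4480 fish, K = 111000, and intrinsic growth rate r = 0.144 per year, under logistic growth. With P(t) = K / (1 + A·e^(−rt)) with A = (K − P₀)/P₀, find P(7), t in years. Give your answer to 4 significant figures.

A = (111000 − 4480)/4480 = 23.77679
P(7) = 111000 / (1 + 23.77679·e^(−0.144·7)) = 111000 / (1 + 23.77679·0.364948)
= 111000 / 9.67729 ≈ 11470.15

≈ 11,470 fish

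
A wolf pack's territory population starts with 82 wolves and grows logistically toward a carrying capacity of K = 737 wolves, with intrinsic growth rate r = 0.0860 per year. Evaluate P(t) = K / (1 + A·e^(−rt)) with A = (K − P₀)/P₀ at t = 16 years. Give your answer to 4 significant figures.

≈ 244.2 wolves

A = (737 − 82)/82 = 7.9878
P(16) = 737 / (1 + 7.9878·e^(−0.086·16)) = 737 / (1 + 7.9878·0.252587)
= 737 / 3.01761 ≈ 244.23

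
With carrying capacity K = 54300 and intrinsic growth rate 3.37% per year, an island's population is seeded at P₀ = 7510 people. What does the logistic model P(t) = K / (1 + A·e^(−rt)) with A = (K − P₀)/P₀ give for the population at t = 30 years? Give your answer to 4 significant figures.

A = (54300 − 7510)/7510 = 6.23036
P(30) = 54300 / (1 + 6.23036·e^(−0.0337·30)) = 54300 / (1 + 6.23036·0.363855)
= 54300 / 3.26695 ≈ 16621.02

≈ 16,620 people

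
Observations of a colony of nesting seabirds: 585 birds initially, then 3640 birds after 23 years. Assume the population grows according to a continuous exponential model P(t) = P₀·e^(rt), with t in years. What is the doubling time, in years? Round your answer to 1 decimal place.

r = ln(3640/585) / 23 = ln(6.22222) / 23 ≈ 0.079484 per year
doubling time = ln 2 / |r| = 0.69315 / 0.079484

doubling time ≈ 8.7 years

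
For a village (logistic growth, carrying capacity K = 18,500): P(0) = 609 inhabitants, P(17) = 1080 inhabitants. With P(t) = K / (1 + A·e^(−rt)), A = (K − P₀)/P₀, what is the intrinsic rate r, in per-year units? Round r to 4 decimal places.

r ≈ 0.0353 per year

A = (18500 − 609)/609 = 29.37767
1080 = 18500/(1 + 29.37767·e^(−r·17)) → e^(−17r) = (17.12963 − 1)/29.37767 = 0.549044
r = −ln(0.549044)/17 = 0.59958/17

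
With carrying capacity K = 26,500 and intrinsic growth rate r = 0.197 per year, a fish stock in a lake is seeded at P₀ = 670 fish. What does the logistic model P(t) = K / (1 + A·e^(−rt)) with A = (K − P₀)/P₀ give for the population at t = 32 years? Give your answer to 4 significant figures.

A = (26500 − 670)/670 = 38.55224
P(32) = 26500 / (1 + 38.55224·e^(−0.197·32)) = 26500 / (1 + 38.55224·0.001829)
= 26500 / 1.07051 ≈ 24754.53

≈ 24,750 fish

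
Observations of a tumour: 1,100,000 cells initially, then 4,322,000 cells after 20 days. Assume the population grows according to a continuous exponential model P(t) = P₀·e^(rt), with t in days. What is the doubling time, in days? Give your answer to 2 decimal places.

r = ln(4322000/1100000) / 20 = ln(3.92909) / 20 ≈ 0.06842 per day
doubling time = ln 2 / |r| = 0.69315 / 0.06842

doubling time ≈ 10.13 days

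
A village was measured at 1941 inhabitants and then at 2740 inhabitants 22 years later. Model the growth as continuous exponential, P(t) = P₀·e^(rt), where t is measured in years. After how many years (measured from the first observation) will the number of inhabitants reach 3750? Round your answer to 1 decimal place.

r = ln(2740/1941) / 22 ≈ 0.015671 per year
t = ln(3750/1941) / r = 0.65855 / 0.015671 ≈ 42.025

t ≈ 42.0 years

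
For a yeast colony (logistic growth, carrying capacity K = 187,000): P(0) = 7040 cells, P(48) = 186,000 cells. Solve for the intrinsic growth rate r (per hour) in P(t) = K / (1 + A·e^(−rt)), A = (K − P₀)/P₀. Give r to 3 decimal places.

r ≈ 0.176 per hour

A = (187000 − 7040)/7040 = 25.5625
186000 = 187000/(1 + 25.5625·e^(−r·48)) → e^(−48r) = (1.00538 − 1)/25.5625 = 0.00021
r = −ln(0.00021)/48 = 8.46687/48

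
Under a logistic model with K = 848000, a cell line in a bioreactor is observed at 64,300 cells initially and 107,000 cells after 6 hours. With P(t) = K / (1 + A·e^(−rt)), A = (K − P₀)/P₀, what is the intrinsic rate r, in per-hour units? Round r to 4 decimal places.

r ≈ 0.0942 per hour

A = (848000 − 64300)/64300 = 12.18818
107000 = 848000/(1 + 12.18818·e^(−r·6)) → e^(−6r) = (7.92523 − 1)/12.18818 = 0.568193
r = −ln(0.568193)/6 = 0.56529/6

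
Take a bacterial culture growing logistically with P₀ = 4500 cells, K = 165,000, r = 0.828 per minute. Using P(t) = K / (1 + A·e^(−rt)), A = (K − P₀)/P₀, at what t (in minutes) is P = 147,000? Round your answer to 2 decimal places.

A = (165000 − 4500)/4500 = 35.66667
147000 = 165000/(1 + 35.66667·e^(−0.828t)) → 1 + 35.66667·e^(−0.828t) = 1.12245
e^(−0.828t) = 0.003433 → t = ln(291.27778)/0.828 = 5.67428/0.828

t ≈ 6.85 minutes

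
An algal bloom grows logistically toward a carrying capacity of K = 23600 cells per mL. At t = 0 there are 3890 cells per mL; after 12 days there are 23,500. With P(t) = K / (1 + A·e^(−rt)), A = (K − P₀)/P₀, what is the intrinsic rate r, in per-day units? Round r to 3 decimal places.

r ≈ 0.590 per day

A = (23600 − 3890)/3890 = 5.06684
23500 = 23600/(1 + 5.06684·e^(−r·12)) → e^(−12r) = (1.00426 − 1)/5.06684 = 0.00084
r = −ln(0.00084)/12 = 7.0823/12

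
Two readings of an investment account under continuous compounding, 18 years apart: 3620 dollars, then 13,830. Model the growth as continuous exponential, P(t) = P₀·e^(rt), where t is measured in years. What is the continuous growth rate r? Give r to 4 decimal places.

13830 = 3620 · e^(r·18)
e^(18r) = 13830/3620 = 3.82044
r = ln(3.82044) / 18 = 1.34037 / 18

r ≈ 0.0745 per year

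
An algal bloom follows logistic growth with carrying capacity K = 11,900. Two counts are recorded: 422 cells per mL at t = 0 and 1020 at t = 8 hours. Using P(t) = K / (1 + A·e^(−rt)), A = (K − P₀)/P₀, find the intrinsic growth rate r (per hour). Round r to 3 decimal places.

A = (11900 − 422)/422 = 27.19905
1020 = 11900/(1 + 27.19905·e^(−r·8)) → e^(−8r) = (11.66667 − 1)/27.19905 = 0.392171
r = −ln(0.392171)/8 = 0.93606/8

r ≈ 0.117 per hour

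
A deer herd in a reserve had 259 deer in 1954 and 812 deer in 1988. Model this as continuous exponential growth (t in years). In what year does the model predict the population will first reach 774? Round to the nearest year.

year 1987

r = ln(812/259) / 34 = 1.14267/34 ≈ 0.033608 per year
t = ln(774/259) / r = 1.09474/0.033608 ≈ 32.57 years after 1954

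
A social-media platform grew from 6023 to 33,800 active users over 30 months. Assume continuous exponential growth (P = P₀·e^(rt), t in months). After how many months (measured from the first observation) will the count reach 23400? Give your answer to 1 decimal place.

r = ln(33800/6023) / 30 ≈ 0.057496 per month
t = ln(23400/6023) / r = 1.35715 / 0.057496 ≈ 23.604

t ≈ 23.6 months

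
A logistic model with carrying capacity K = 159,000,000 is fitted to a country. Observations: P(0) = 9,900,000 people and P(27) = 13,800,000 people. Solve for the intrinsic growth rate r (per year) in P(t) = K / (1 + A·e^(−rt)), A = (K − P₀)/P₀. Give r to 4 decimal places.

r ≈ 0.0133 per year

A = (159000000 − 9900000)/9900000 = 15.06061
13800000 = 159000000/(1 + 15.06061·e^(−r·27)) → e^(−27r) = (11.52174 − 1)/15.06061 = 0.698627
r = −ln(0.698627)/27 = 0.35864/27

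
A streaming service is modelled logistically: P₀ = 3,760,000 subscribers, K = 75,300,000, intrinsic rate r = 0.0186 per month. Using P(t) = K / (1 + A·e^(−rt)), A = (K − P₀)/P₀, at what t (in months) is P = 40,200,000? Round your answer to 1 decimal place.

t ≈ 165.7 months

A = (75300000 − 3760000)/3760000 = 19.0266
40200000 = 75300000/(1 + 19.0266·e^(−0.0186t)) → 1 + 19.0266·e^(−0.0186t) = 1.87313
e^(−0.0186t) = 0.04589 → t = ln(21.79114)/0.0186 = 3.0815/0.0186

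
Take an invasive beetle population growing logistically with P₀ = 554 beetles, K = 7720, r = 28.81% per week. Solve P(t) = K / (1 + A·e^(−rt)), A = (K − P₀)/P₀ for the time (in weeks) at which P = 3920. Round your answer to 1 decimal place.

t ≈ 9.0 weeks

A = (7720 − 554)/554 = 12.93502
3920 = 7720/(1 + 12.93502·e^(−0.2881t)) → 1 + 12.93502·e^(−0.2881t) = 1.96939
e^(−0.2881t) = 0.074943 → t = ln(13.34349)/0.2881 = 2.59103/0.2881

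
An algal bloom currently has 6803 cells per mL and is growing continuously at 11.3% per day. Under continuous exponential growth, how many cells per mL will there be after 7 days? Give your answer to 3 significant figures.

P(7) = 6803 · e^(0.113·7) = 6803 · e^(0.791)
= 6803 · 2.2056 ≈ 15004.7

≈ 15,000 cells per mL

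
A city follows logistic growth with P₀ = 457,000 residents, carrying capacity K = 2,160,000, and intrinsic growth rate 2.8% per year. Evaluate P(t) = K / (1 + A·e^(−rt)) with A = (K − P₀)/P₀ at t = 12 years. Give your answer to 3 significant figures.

≈ 590,000 residents

A = (2160000 − 457000)/457000 = 3.72648
P(12) = 2160000 / (1 + 3.72648·e^(−0.028·12)) = 2160000 / (1 + 3.72648·0.714623)
= 2160000 / 3.66303 ≈ 589676.31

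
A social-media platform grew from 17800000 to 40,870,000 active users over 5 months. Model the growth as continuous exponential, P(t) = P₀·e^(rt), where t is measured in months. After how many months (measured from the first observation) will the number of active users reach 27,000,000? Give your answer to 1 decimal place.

r = ln(40870000/17800000) / 5 ≈ 0.16624 per month
t = ln(27000000/17800000) / r = 0.41664 / 0.16624 ≈ 2.506

t ≈ 2.5 months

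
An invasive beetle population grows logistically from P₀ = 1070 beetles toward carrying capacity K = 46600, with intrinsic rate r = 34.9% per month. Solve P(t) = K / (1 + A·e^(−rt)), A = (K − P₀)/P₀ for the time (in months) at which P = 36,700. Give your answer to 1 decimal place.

t ≈ 14.5 months

A = (46600 − 1070)/1070 = 42.5514
36700 = 46600/(1 + 42.5514·e^(−0.349t)) → 1 + 42.5514·e^(−0.349t) = 1.26975
e^(−0.349t) = 0.00634 → t = ln(157.74106)/0.349 = 5.06095/0.349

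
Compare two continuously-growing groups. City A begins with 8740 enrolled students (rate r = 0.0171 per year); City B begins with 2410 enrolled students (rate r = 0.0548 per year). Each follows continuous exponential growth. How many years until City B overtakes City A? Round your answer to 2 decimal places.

t ≈ 34.17 years

8740·e^(0.0171t) = 2410·e^(0.0548t)
8740/2410 = e^((0.0548 − 0.0171)t) → ln(3.62656) = 0.0377·t
t = 1.28828 / 0.0377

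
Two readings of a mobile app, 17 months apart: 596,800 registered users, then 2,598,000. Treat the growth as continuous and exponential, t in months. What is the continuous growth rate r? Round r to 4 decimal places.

r ≈ 0.0865 per month

2598000 = 596800 · e^(r·17)
e^(17r) = 2598000/596800 = 4.35322
r = ln(4.35322) / 17 = 1.47092 / 17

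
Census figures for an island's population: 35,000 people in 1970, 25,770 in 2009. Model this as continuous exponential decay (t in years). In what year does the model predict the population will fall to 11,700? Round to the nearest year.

year 2110

r = ln(25770/35000) / 39 = -0.30614/39 ≈ -0.00785 per year
t = ln(11700/35000) / r = -1.09576/-0.00785 ≈ 139.59 years after 1970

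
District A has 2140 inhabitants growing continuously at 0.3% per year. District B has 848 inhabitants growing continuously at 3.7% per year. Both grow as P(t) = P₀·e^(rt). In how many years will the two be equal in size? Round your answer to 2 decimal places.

2140·e^(0.003t) = 848·e^(0.037t)
2140/848 = e^((0.037 − 0.003)t) → ln(2.52358) = 0.034·t
t = 0.92568 / 0.034

t ≈ 27.23 years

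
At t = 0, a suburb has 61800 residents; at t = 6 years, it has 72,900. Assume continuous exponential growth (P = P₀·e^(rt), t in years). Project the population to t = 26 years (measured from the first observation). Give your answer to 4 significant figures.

r = ln(72900/61800) / 6 ≈ 0.027531 per year
P(26) = 61800 · e^(0.027531·26) = 61800 · 2.04583 ≈ 126432.2

≈ 126,400 residents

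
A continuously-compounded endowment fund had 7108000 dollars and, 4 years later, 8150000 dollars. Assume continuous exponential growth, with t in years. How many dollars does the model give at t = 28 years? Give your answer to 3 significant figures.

≈ 18,500,000 dollars

r = ln(8150000/7108000) / 4 ≈ 0.034199 per year
P(28) = 7108000 · e^(0.034199·28) = 7108000 · 2.60538 ≈ 18519051.8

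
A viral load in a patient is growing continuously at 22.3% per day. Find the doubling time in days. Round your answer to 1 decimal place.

doubling time = ln(2) / |r| = 0.69315 / 0.223

doubling time ≈ 3.1 days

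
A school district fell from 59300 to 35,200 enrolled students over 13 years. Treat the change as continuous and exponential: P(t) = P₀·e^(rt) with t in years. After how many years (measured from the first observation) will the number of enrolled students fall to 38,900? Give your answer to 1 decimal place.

t ≈ 10.5 years

r = ln(35200/59300) / 13 ≈ -0.04012 per year
t = ln(38900/59300) / r = -0.42162 / -0.04012 ≈ 10.509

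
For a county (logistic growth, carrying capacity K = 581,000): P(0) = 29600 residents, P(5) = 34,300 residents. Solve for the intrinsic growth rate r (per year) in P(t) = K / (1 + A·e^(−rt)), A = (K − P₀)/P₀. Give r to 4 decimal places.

r ≈ 0.0312 per year

A = (581000 − 29600)/29600 = 18.62838
34300 = 581000/(1 + 18.62838·e^(−r·5)) → e^(−5r) = (16.93878 − 1)/18.62838 = 0.855618
r = −ln(0.855618)/5 = 0.15593/5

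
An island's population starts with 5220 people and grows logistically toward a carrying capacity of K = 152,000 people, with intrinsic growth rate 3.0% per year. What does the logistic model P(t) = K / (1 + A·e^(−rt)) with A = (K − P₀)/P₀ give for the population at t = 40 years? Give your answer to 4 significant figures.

≈ 16,050 people

A = (152000 − 5220)/5220 = 28.11877
P(40) = 152000 / (1 + 28.11877·e^(−0.03·40)) = 152000 / (1 + 28.11877·0.301194)
= 152000 / 9.46921 ≈ 16052.02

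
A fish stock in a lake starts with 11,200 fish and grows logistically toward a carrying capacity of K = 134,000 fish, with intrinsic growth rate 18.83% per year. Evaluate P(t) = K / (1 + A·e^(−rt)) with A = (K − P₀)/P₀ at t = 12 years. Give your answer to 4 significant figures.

≈ 62,480 fish

A = (134000 − 11200)/11200 = 10.96429
P(12) = 134000 / (1 + 10.96429·e^(−0.1883·12)) = 134000 / (1 + 10.96429·0.104392)
= 134000 / 2.14459 ≈ 62482.91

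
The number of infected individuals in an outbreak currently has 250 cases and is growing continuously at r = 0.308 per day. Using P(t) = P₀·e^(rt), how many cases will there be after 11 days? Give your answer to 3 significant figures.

≈ 7,400 cases

P(11) = 250 · e^(0.308·11) = 250 · e^(3.388)
= 250 · 29.60668 ≈ 7401.67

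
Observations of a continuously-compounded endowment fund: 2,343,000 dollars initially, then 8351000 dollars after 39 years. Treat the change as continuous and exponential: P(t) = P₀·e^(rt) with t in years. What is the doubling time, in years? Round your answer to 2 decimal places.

r = ln(8351000/2343000) / 39 = ln(3.56423) / 39 ≈ 0.032588 per year
doubling time = ln 2 / |r| = 0.69315 / 0.032588

doubling time ≈ 21.27 years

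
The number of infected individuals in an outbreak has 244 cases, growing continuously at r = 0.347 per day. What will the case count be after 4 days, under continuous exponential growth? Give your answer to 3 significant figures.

P(4) = 244 · e^(0.347·4) = 244 · e^(1.388)
= 244 · 4.00683 ≈ 977.67

≈ 978 cases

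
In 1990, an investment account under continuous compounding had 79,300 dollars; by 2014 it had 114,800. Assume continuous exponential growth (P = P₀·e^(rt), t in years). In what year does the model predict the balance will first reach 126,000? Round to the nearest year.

r = ln(114800/79300) / 24 = 0.36995/24 ≈ 0.015415 per year
t = ln(126000/79300) / r = 0.46304/0.015415 ≈ 30.04 years after 1990

year 2020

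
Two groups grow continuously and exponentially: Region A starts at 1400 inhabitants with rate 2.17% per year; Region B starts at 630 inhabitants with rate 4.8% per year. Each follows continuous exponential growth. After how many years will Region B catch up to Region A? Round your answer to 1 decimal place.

t ≈ 30.4 years

1400·e^(0.0217t) = 630·e^(0.048t)
1400/630 = e^((0.048 − 0.0217)t) → ln(2.22222) = 0.0263·t
t = 0.79851 / 0.0263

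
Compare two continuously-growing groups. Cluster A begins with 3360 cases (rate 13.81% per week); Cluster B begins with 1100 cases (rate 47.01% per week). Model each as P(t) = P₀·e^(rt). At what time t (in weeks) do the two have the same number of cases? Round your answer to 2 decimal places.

t ≈ 3.36 weeks

3360·e^(0.1381t) = 1100·e^(0.4701t)
3360/1100 = e^((0.4701 − 0.1381)t) → ln(3.05455) = 0.332·t
t = 1.11663 / 0.332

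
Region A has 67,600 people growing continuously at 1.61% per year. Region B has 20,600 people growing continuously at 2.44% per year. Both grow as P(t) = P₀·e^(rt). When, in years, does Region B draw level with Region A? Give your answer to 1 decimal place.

67600·e^(0.0161t) = 20600·e^(0.0244t)
67600/20600 = e^((0.0244 − 0.0161)t) → ln(3.28155) = 0.0083·t
t = 1.18832 / 0.0083

t ≈ 143.2 years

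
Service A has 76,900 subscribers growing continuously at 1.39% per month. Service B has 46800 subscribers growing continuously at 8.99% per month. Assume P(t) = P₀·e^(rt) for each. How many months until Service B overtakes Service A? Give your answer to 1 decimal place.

t ≈ 6.5 months

76900·e^(0.0139t) = 46800·e^(0.0899t)
76900/46800 = e^((0.0899 − 0.0139)t) → ln(1.64316) = 0.076·t
t = 0.49662 / 0.076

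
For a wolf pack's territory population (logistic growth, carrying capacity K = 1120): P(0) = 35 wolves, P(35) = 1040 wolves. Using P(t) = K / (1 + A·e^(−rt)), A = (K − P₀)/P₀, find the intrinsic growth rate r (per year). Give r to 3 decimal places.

r ≈ 0.171 per year

A = (1120 − 35)/35 = 31
1040 = 1120/(1 + 31·e^(−r·35)) → e^(−35r) = (1.07692 − 1)/31 = 0.002481
r = −ln(0.002481)/35 = 5.99894/35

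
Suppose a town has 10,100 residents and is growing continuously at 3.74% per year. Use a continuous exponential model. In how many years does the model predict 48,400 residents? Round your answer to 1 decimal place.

t ≈ 41.9 years

48400 = 10100 · e^(0.0374·t)
t = ln(48400/10100) / 0.0374 = ln(4.79208) / 0.0374 = 1.56696 / 0.0374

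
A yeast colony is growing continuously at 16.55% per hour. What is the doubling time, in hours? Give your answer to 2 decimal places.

doubling time ≈ 4.19 hours

doubling time = ln(2) / |r| = 0.69315 / 0.1655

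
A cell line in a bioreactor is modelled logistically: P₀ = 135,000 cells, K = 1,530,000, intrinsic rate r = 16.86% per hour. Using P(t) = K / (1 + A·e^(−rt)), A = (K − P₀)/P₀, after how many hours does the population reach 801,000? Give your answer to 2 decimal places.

A = (1530000 − 135000)/135000 = 10.33333
801000 = 1530000/(1 + 10.33333·e^(−0.1686t)) → 1 + 10.33333·e^(−0.1686t) = 1.91011
e^(−0.1686t) = 0.088075 → t = ln(11.35391)/0.1686 = 2.42956/0.1686

t ≈ 14.41 hours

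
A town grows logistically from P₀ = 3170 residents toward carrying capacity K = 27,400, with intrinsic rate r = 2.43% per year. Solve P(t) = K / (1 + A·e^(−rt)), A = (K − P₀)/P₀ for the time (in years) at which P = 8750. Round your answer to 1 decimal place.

t ≈ 52.6 years

A = (27400 − 3170)/3170 = 7.64353
8750 = 27400/(1 + 7.64353·e^(−0.0243t)) → 1 + 7.64353·e^(−0.0243t) = 3.13143
e^(−0.0243t) = 0.278854 → t = ln(3.58611)/0.0243 = 1.27707/0.0243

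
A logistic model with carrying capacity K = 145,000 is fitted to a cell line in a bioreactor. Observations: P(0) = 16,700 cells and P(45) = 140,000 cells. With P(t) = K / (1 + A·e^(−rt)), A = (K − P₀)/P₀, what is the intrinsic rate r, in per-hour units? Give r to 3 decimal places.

r ≈ 0.119 per hour

A = (145000 − 16700)/16700 = 7.68263
140000 = 145000/(1 + 7.68263·e^(−r·45)) → e^(−45r) = (1.03571 − 1)/7.68263 = 0.004649
r = −ln(0.004649)/45 = 5.37117/45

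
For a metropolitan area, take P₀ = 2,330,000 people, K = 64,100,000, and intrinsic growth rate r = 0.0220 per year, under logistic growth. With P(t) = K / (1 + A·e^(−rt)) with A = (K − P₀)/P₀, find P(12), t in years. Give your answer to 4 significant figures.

A = (64100000 − 2330000)/2330000 = 26.51073
P(12) = 64100000 / (1 + 26.51073·e^(−0.022·12)) = 64100000 / (1 + 26.51073·0.767974)
= 64100000 / 21.35954 ≈ 3001001.12

≈ 3,001,000 people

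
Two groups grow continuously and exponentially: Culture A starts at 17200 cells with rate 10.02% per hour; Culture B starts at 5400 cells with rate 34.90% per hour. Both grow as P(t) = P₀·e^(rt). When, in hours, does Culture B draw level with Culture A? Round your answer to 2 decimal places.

17200·e^(0.1002t) = 5400·e^(0.349t)
17200/5400 = e^((0.349 − 0.1002)t) → ln(3.18519) = 0.2488·t
t = 1.15851 / 0.2488

t ≈ 4.66 hours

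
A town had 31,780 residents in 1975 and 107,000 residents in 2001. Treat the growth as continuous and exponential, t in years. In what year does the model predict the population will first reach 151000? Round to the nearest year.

year 2008

r = ln(107000/31780) / 26 = 1.21399/26 ≈ 0.046692 per year
t = ln(151000/31780) / r = 1.55844/0.046692 ≈ 33.38 years after 1975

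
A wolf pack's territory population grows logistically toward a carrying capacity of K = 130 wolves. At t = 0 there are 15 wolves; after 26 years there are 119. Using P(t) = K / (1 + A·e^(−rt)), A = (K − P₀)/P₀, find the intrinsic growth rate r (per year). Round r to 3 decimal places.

A = (130 − 15)/15 = 7.66667
119 = 130/(1 + 7.66667·e^(−r·26)) → e^(−26r) = (1.09244 − 1)/7.66667 = 0.012057
r = −ln(0.012057)/26 = 4.41811/26

r ≈ 0.170 per year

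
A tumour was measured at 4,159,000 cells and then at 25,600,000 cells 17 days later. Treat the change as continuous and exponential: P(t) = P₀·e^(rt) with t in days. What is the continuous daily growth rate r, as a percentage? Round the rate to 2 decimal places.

r ≈ 10.69% per day

25600000 = 4159000 · e^(r·17)
e^(17r) = 25600000/4159000 = 6.15533
r = ln(6.15533) / 17 = 1.81732 / 17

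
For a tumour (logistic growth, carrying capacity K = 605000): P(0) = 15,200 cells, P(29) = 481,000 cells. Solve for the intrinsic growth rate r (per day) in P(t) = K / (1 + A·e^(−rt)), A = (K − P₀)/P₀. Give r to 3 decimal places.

r ≈ 0.173 per day

A = (605000 − 15200)/15200 = 38.80263
481000 = 605000/(1 + 38.80263·e^(−r·29)) → e^(−29r) = (1.2578 − 1)/38.80263 = 0.006644
r = −ln(0.006644)/29 = 5.01407/29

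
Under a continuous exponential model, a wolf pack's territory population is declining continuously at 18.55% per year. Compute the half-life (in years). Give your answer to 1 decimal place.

half-life = ln(2) / |r| = 0.69315 / 0.1855

half-life ≈ 3.7 years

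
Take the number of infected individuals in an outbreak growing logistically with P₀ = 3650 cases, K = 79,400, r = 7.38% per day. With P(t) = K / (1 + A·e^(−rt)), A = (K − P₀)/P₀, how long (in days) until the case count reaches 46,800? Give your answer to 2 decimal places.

t ≈ 45.99 days

A = (79400 − 3650)/3650 = 20.75342
46800 = 79400/(1 + 20.75342·e^(−0.0738t)) → 1 + 20.75342·e^(−0.0738t) = 1.69658
e^(−0.0738t) = 0.033565 → t = ln(29.79326)/0.0738 = 3.39428/0.0738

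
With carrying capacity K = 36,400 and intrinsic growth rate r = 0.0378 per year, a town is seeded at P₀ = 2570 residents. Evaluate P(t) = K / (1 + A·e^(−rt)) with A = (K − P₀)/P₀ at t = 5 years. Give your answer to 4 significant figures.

≈ 3,060 residents

A = (36400 − 2570)/2570 = 13.16342
P(5) = 36400 / (1 + 13.16342·e^(−0.0378·5)) = 36400 / (1 + 13.16342·0.827787)
= 36400 / 11.8965 ≈ 3059.72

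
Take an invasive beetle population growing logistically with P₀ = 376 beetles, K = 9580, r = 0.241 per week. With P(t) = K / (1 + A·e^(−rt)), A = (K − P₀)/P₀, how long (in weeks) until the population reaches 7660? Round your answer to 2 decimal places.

t ≈ 19.01 weeks

A = (9580 − 376)/376 = 24.47872
7660 = 9580/(1 + 24.47872·e^(−0.241t)) → 1 + 24.47872·e^(−0.241t) = 1.25065
e^(−0.241t) = 0.01024 → t = ln(97.65991)/0.241 = 4.58149/0.241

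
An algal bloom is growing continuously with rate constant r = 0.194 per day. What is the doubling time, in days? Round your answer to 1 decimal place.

doubling time ≈ 3.6 days

doubling time = ln(2) / |r| = 0.69315 / 0.194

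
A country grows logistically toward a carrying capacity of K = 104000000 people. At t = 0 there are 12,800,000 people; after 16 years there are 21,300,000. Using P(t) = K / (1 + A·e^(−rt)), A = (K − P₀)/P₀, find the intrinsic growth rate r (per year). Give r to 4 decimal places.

A = (104000000 − 12800000)/12800000 = 7.125
21300000 = 104000000/(1 + 7.125·e^(−r·16)) → e^(−16r) = (4.88263 − 1)/7.125 = 0.54493
r = −ln(0.54493)/16 = 0.6071/16

r ≈ 0.0379 per year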